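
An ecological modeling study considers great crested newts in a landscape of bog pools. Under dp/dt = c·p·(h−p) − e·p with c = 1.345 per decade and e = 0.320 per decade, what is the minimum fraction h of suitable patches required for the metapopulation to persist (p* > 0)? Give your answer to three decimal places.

p* = h − e/c is positive only when h > e/c.
h_min = e/c = 0.320/1.345 = 0.2379.

0.238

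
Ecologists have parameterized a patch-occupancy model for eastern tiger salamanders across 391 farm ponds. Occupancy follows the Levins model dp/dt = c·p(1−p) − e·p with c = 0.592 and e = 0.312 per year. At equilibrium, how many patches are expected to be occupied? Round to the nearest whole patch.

185

p* = 1 − e/c = 1 − 0.312/0.592 = 0.4730.
Expected occupied patches = N × p* = 391 × 0.4730 = 184.93 ≈ 185.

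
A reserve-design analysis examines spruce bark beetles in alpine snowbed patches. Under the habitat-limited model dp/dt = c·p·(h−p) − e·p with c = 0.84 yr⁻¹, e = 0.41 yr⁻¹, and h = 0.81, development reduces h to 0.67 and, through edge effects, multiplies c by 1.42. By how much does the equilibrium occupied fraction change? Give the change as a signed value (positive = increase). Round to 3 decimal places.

0.004

Before: p* = h − e/c = 0.81 − 0.41/0.84 = 0.81 − 0.4881 = 0.3219.
After: c = 1.1928, e = 0.41, h = 0.67; p* = 0.67 − 0.41/1.1928 = 0.3263.
Δp* = 0.3263 − 0.3219 = +0.0044.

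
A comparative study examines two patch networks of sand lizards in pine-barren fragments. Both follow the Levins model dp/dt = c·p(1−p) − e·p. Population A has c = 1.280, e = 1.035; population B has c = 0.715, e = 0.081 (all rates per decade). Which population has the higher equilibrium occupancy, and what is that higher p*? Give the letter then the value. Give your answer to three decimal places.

B, 0.887

A: p*_A = 1 − 1.035/1.280 = 0.1914.
B: p*_B = 1 − 0.081/0.715 = 0.8867.
B is higher at 0.8867.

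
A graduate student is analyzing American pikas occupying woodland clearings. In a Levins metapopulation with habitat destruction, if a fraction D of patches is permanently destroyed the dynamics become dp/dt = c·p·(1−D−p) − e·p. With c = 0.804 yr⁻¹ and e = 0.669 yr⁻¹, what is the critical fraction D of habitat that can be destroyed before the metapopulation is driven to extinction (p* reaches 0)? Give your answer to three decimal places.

0.168

The nontrivial equilibrium is p* = (1−D) − e/c; extinction occurs when this hits zero.
So D_crit = 1 − e/c = 1 − 0.669/0.804 = 1 − 0.8321 = 0.1679.
Note this equals the original equilibrium occupancy — the Levins extinction-debt result.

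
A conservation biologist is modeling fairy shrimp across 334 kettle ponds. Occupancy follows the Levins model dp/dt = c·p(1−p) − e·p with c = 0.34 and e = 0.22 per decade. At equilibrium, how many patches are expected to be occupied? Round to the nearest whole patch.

118

p* = 1 − e/c = 1 − 0.22/0.34 = 0.3529.
Expected occupied patches = N × p* = 334 × 0.3529 = 117.88 ≈ 118.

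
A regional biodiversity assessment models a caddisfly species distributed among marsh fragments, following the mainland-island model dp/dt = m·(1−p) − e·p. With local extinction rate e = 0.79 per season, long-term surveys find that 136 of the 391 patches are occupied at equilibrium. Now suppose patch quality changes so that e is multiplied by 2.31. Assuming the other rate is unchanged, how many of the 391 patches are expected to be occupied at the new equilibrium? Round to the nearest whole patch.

Observed p* = 136/391 = 0.34783.
Balance m(1−p*) = e·p* gives m = e·p*/(1−p*) = 0.79×0.34783/0.65217 = 0.42134.
New p* = m/(m+e) = 0.42134/(0.42134+1.82490) = 0.18758.
Expected occupied = 391 × 0.18758 = 73.34 ≈ 73.

73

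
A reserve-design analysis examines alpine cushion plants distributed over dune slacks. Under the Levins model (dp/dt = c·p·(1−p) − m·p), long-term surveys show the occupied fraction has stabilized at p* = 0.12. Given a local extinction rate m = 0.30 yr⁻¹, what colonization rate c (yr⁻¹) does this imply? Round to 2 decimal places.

0.34

At equilibrium c(1−p*) = m, so c = m/(1−p*).
c = 0.30/(1 − 0.12) = 0.30/0.8800 = 0.3409.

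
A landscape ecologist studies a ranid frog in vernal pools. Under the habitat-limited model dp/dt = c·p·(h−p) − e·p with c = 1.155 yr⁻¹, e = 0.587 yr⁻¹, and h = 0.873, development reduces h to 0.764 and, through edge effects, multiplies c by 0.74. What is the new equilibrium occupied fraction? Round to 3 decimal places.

0.077

Before: p* = h − e/c = 0.873 − 0.587/1.155 = 0.873 − 0.5082 = 0.3648.
After: c = 0.8547, e = 0.587, h = 0.764; p* = 0.764 − 0.587/0.8547 = 0.0772.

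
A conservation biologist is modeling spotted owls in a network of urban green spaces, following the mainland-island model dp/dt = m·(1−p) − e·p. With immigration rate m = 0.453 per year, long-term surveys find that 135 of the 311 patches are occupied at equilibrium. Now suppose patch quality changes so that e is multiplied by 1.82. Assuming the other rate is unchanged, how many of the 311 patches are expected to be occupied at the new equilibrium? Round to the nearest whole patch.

92

Observed p* = 135/311 = 0.43408.
Balance m(1−p*) = e·p* gives e = m(1−p*)/p* = 0.453×0.56592/0.43408 = 0.59059.
New p* = m/(m+e) = 0.45300/(0.45300+1.07487) = 0.29649.
Expected occupied = 311 × 0.29649 = 92.21 ≈ 92.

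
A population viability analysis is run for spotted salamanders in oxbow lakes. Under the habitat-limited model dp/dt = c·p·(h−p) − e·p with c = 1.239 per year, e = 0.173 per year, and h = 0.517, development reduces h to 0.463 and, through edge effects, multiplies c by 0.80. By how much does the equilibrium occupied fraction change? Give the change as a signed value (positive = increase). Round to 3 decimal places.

Before: p* = h − e/c = 0.517 − 0.173/1.239 = 0.517 − 0.1396 = 0.3774.
After: c = 0.9912, e = 0.173, h = 0.463; p* = 0.463 − 0.173/0.9912 = 0.2885.
Δp* = 0.2885 − 0.3774 = -0.0889.

-0.089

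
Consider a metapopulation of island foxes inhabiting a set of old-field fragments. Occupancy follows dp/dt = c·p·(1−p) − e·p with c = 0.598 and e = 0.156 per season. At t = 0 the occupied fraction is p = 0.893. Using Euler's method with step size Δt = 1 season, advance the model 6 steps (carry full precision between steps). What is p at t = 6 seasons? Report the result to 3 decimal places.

0.742

Update rule: p ← p + [c·p·(1−p) − e·p]·Δt with Δt = 1.
p: 0.89300 → 0.81083  (Δp = -0.08217)
p: 0.81083 → 0.77607  (Δp = -0.03477)
p: 0.77607 → 0.75892  (Δp = -0.01714)
p: 0.75892 → 0.74994  (Δp = -0.00898)
p: 0.74994 → 0.74509  (Δp = -0.00485)
p: 0.74509 → 0.74244  (Δp = -0.00266)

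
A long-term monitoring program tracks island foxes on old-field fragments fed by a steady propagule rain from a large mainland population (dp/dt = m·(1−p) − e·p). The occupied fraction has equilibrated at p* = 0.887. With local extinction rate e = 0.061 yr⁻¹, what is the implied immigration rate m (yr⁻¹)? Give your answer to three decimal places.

At equilibrium m(1−p*) = e·p*, so m = e·p*/(1−p*).
m = 0.061 × 0.887 / 0.1130 = 0.0541/0.1130 = 0.4788.

0.479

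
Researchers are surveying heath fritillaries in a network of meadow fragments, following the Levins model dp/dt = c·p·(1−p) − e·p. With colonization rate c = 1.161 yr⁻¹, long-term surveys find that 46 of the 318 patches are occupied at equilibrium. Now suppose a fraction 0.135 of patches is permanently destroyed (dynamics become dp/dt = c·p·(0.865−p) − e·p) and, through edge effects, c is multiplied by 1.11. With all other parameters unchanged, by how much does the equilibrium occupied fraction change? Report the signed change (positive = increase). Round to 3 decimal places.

-0.050

Observed p* = 46/318 = 0.14465.
Balance c(1−p*) = e gives e = 1.161×(1 − 0.14465) = 0.99306.
New p* = 0.865 − e/c = 0.865 − 0.99306/1.28871 = 0.09442.
Δp* = 0.09442 − 0.14465 = -0.05023.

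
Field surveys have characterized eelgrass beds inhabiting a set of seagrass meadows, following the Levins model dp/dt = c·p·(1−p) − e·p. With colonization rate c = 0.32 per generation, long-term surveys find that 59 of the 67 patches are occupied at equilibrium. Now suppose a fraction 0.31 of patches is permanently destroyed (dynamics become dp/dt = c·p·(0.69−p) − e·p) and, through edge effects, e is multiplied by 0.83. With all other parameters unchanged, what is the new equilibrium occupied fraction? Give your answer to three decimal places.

0.591

Observed p* = 59/67 = 0.88060.
Balance c(1−p*) = e gives e = 0.32×(1 − 0.88060) = 0.03821.
New p* = 0.69 − e/c = 0.69 − 0.03171/0.32000 = 0.59091.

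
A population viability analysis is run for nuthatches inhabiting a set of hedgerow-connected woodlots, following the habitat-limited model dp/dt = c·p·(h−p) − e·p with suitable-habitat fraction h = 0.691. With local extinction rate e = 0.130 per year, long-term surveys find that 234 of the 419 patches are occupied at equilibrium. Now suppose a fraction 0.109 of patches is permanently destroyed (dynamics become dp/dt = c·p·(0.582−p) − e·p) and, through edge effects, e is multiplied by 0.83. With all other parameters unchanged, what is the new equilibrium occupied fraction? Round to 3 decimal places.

Observed p* = 234/419 = 0.55847.
Balance c(h−p*) = e gives c = e/(0.691 − 0.55847) = 0.130/0.13253 = 0.98091.
New p* = 0.582 − e/c = 0.582 − 0.10790/0.98091 = 0.47200.

0.472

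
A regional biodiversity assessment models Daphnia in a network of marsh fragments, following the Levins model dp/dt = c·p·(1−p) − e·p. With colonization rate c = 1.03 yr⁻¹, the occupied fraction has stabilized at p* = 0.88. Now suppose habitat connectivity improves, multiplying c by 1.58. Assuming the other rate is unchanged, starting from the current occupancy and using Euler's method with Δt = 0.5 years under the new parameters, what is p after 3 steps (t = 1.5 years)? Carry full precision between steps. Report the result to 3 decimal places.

0.923

Balance c(1−p*) = e gives e = 1.03×(1 − 0.88000) = 0.12360.
Starting from p₀ = 0.88000; update p ← p + (dp/dt)·Δt with the new parameters.
p: 0.88000 → 0.91154  (Δp = +0.03154)
p: 0.91154 → 0.92082  (Δp = +0.00928)
p: 0.92082 → 0.92324  (Δp = +0.00242)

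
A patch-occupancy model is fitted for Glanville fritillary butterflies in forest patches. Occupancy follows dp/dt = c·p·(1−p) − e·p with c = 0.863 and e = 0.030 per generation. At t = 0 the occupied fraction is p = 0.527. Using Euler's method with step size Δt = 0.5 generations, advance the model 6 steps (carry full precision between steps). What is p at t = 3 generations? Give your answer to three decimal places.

Update rule: p ← p + [c·p·(1−p) − e·p]·Δt with Δt = 0.5.
  1  |  dp/dt·Δt = +0.099655  |  p_1 = 0.626655
  2  |  dp/dt·Δt = +0.091553  |  p_2 = 0.718209
  3  |  dp/dt·Δt = +0.076556  |  p_3 = 0.794765
  4  |  dp/dt·Δt = +0.058462  |  p_4 = 0.853227
  5  |  dp/dt·Δt = +0.041239  |  p_5 = 0.894465
  6  |  dp/dt·Δt = +0.027315  |  p_6 = 0.921781

0.922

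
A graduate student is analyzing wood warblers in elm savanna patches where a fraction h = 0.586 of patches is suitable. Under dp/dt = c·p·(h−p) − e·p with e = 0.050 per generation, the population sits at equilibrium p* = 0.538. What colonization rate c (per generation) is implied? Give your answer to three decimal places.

1.042

At equilibrium c(h−p*) = e, so c = e/(h−p*).
c = 0.050/(0.586 − 0.538) = 0.050/0.0480 = 1.0417.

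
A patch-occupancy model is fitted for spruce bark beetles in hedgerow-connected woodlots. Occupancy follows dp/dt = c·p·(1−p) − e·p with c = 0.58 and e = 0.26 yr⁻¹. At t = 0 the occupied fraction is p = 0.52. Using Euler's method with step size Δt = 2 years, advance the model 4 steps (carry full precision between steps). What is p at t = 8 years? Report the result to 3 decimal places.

Update rule: p ← p + [c·p·(1−p) − e·p]·Δt with Δt = 2.
step 1: Δp = +0.01914, p = 0.53914
step 2: Δp = +0.00787, p = 0.54701
step 3: Δp = +0.00299, p = 0.55000
step 4: Δp = +0.00110, p = 0.55110

0.551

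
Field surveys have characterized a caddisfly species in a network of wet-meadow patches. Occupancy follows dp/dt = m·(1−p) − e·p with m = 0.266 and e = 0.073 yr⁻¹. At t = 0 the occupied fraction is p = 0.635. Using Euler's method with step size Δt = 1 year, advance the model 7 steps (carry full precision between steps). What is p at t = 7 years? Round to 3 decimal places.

Update rule: p ← p + [m·(1−p) − e·p]·Δt with Δt = 1.
t = 1: p = 0.63500 + (+0.05074) = 0.68573
t = 2: p = 0.68573 + (+0.03354) = 0.71927
t = 3: p = 0.71927 + (+0.02217) = 0.74144
t = 4: p = 0.74144 + (+0.01465) = 0.75609
t = 5: p = 0.75609 + (+0.00969) = 0.76578
t = 6: p = 0.76578 + (+0.00640) = 0.77218
t = 7: p = 0.77218 + (+0.00423) = 0.77641

0.776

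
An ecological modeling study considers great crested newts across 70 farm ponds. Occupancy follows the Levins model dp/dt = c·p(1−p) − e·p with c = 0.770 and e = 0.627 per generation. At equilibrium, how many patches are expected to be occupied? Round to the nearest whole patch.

p* = 1 − e/c = 1 − 0.627/0.770 = 0.1857.
Expected occupied patches = N × p* = 70 × 0.1857 = 13.00 ≈ 13.

13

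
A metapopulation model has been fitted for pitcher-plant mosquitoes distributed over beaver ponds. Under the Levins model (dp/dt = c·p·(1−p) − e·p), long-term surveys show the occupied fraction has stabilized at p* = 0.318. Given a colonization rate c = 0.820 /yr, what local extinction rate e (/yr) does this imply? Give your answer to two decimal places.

0.56

At equilibrium c(1−p*) = e.
e = 0.820 × (1 − 0.318) = 0.820 × 0.6820 = 0.5592.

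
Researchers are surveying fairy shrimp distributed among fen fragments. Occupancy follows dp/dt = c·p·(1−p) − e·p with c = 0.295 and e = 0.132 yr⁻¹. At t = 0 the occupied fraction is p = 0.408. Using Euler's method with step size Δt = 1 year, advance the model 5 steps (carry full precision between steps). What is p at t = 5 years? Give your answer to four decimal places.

0.4804

Update rule: p ← p + [c·p·(1−p) − e·p]·Δt with Δt = 1.
t = 1: p = 0.40800 + (+0.01740) = 0.42540
t = 2: p = 0.42540 + (+0.01596) = 0.44135
t = 3: p = 0.44135 + (+0.01448) = 0.45583
t = 4: p = 0.45583 + (+0.01300) = 0.46883
t = 5: p = 0.46883 + (+0.01158) = 0.48041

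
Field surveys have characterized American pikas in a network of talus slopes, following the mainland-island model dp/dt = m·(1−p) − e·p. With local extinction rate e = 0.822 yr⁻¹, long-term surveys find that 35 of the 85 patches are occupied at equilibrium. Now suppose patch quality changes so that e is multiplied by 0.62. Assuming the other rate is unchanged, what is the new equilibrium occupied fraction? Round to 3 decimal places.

0.530

Observed p* = 35/85 = 0.41176.
Balance m(1−p*) = e·p* gives m = e·p*/(1−p*) = 0.822×0.41176/0.58824 = 0.57539.
New p* = m/(m+e) = 0.57539/(0.57539+0.50964) = 0.53030.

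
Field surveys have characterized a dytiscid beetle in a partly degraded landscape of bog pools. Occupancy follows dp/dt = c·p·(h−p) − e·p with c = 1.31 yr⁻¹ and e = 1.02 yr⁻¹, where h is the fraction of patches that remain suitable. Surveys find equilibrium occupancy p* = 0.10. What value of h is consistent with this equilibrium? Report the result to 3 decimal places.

At equilibrium c(h−p*) = e, so h = p* + e/c.
h = 0.10 + 1.02/1.31 = 0.10 + 0.7786 = 0.8786.

0.879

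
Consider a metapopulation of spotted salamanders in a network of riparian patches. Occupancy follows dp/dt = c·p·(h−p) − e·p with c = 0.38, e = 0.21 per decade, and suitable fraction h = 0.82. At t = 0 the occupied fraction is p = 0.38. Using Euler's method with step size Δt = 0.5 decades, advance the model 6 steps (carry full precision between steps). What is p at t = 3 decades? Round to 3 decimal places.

0.341

Update rule: p ← p + [c·p·(h−p) − e·p]·Δt with Δt = 0.5.
t = 0.5: p = 0.38000 + (-0.00813) = 0.37187
t = 1: p = 0.37187 + (-0.00738) = 0.36448
t = 1.5: p = 0.36448 + (-0.00673) = 0.35776
t = 2: p = 0.35776 + (-0.00614) = 0.35161
t = 2.5: p = 0.35161 + (-0.00563) = 0.34599
t = 3: p = 0.34599 + (-0.00517) = 0.34082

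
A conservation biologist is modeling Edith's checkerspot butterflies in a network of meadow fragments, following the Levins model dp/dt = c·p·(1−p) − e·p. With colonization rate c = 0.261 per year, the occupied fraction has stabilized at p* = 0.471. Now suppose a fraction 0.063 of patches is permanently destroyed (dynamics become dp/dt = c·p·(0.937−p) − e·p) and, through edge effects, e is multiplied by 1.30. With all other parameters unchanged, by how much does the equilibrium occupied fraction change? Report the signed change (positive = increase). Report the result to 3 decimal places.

-0.222

Balance c(1−p*) = e gives e = 0.261×(1 − 0.47100) = 0.13807.
New p* = 0.937 − e/c = 0.937 − 0.17949/0.26100 = 0.24930.
Δp* = 0.24930 − 0.47100 = -0.22170.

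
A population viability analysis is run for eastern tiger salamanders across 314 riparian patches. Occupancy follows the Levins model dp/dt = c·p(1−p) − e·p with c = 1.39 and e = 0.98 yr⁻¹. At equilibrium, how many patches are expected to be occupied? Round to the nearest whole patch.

p* = 1 − e/c = 1 − 0.98/1.39 = 0.2950.
Expected occupied patches = N × p* = 314 × 0.2950 = 92.62 ≈ 93.

93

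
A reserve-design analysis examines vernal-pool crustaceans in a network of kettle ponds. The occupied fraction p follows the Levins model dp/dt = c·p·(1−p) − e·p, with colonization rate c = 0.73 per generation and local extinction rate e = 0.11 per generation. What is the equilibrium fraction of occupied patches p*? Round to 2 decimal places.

Setting dp/dt = 0 and dividing through by p* gives c·(1−p*) = e.
So p* = 1 − e/c = 1 − 0.11/0.73 = 1 − 0.1507 = 0.8493.

0.85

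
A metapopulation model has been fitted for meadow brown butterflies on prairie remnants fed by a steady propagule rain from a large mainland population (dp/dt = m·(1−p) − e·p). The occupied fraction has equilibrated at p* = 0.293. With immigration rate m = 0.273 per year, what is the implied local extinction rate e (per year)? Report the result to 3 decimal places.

At equilibrium m(1−p*) = e·p*, so e = m(1−p*)/p*.
e = 0.273 × 0.7070 / 0.293 = 0.6587.

0.659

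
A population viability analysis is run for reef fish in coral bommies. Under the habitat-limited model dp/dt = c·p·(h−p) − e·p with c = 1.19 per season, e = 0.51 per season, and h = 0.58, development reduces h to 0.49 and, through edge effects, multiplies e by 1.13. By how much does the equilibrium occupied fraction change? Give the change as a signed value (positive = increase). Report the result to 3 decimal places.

Before: p* = h − e/c = 0.58 − 0.51/1.19 = 0.58 − 0.4286 = 0.1514.
After: c = 1.19, e = 0.5763, h = 0.49; p* = 0.49 − 0.5763/1.19 = 0.0057.
Δp* = 0.0057 − 0.1514 = -0.1457.

-0.146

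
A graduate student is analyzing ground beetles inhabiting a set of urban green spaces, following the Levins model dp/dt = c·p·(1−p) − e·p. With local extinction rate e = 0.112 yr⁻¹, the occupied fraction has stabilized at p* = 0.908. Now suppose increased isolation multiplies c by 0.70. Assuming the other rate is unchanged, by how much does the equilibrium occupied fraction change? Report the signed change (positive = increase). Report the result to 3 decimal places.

Balance c(1−p*) = e gives c = e/(1 − 0.90800) = 0.112/0.09200 = 1.21739.
New p* = 1 − e/c = 1 − 0.11200/0.85217 = 0.86857.
Δp* = 0.86857 − 0.90800 = -0.03943.

-0.039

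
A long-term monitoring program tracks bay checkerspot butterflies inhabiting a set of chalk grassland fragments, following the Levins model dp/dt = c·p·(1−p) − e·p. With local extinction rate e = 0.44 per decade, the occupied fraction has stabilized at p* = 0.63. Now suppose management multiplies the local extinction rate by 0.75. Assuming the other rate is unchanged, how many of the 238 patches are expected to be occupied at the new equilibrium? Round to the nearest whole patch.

172

Balance c(1−p*) = e gives c = e/(1 − 0.63000) = 0.44/0.37000 = 1.18919.
New p* = 1 − e/c = 1 − 0.33000/1.18919 = 0.72250.
Expected occupied = 238 × 0.72250 = 171.96 ≈ 172.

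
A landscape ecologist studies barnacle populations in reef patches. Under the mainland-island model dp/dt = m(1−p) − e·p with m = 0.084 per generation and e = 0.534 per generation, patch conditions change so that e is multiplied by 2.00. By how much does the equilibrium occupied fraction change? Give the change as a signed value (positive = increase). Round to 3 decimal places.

-0.063

Before: p* = 0.084/(0.084+0.534) = 0.1359.
After: m = 0.084, e = 1.068; p* = 0.084/1.1520 = 0.0729.
Δp* = 0.0729 − 0.1359 = -0.0630.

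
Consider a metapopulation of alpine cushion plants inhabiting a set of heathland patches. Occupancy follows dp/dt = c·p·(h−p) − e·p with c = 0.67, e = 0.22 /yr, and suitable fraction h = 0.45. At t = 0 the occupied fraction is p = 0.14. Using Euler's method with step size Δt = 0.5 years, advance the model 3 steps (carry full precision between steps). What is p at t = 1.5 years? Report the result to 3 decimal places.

Update rule: p ← p + [c·p·(h−p) − e·p]·Δt with Δt = 0.5.
  1  |  dp/dt·Δt = -0.000861  |  p_1 = 0.139139
  2  |  dp/dt·Δt = -0.000816  |  p_2 = 0.138323
  3  |  dp/dt·Δt = -0.000773  |  p_3 = 0.137550

0.138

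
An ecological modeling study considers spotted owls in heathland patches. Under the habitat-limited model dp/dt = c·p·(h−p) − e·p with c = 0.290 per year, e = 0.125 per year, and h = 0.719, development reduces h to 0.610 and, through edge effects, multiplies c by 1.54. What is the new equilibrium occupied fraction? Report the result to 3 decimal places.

Before: p* = h − e/c = 0.719 − 0.125/0.290 = 0.719 − 0.4310 = 0.2880.
After: c = 0.4466, e = 0.125, h = 0.610; p* = 0.610 − 0.125/0.4466 = 0.3301.

0.330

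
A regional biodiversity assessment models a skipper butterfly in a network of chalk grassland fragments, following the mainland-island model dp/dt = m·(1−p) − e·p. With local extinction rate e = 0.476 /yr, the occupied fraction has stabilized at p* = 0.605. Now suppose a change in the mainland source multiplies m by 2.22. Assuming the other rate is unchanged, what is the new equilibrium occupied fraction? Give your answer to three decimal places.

Balance m(1−p*) = e·p* gives m = e·p*/(1−p*) = 0.476×0.60500/0.39500 = 0.72906.
New p* = m/(m+e) = 1.61851/(1.61851+0.47600) = 0.77274.

0.773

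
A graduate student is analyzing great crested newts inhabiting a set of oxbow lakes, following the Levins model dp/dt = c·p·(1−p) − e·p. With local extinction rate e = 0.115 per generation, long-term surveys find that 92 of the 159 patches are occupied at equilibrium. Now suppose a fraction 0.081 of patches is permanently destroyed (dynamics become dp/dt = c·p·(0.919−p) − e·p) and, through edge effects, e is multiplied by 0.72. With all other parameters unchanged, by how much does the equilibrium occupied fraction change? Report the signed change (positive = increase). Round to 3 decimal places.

0.037

Observed p* = 92/159 = 0.57862.
Balance c(1−p*) = e gives c = e/(1 − 0.57862) = 0.115/0.42138 = 0.27291.
New p* = 0.919 − e/c = 0.919 − 0.08280/0.27291 = 0.61560.
Δp* = 0.61560 − 0.57862 = +0.03698.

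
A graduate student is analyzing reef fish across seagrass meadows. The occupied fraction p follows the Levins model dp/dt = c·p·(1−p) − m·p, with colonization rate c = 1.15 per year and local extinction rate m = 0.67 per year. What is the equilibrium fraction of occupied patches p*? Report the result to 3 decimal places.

0.417

At equilibrium, colonization balances extinction: c·p*·(1−p*) = m·p*.
So p* = 1 − m/c = 1 − 0.67/1.15 = 1 − 0.5826 = 0.4174.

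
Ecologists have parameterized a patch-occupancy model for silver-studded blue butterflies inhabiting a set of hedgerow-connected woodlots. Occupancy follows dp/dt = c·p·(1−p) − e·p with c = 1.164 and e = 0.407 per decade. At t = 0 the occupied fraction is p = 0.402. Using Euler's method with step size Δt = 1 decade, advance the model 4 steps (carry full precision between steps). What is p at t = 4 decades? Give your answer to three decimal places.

Update rule: p ← p + [c·p·(1−p) − e·p]·Δt with Δt = 1.
t = 1: p = 0.40200 + (+0.11621) = 0.51821
t = 2: p = 0.51821 + (+0.07970) = 0.59791
t = 3: p = 0.59791 + (+0.03649) = 0.63440
t = 4: p = 0.63440 + (+0.01177) = 0.64617

0.646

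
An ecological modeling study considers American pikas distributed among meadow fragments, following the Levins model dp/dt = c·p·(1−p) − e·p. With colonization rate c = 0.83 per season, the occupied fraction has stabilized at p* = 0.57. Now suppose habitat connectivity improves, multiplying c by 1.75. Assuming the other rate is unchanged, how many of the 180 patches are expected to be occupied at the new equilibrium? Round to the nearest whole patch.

Balance c(1−p*) = e gives e = 0.83×(1 − 0.57000) = 0.35690.
New p* = 1 − e/c = 1 − 0.35690/1.45250 = 0.75429.
Expected occupied = 180 × 0.75429 = 135.77 ≈ 136.

136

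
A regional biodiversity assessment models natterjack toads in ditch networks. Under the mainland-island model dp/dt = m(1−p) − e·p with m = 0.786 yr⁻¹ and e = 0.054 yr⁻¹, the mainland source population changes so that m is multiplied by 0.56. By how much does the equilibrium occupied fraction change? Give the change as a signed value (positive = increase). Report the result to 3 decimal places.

Before: p* = 0.786/(0.786+0.054) = 0.9357.
After: m = 0.44016, e = 0.054; p* = 0.44016/0.4942 = 0.8907.
Δp* = 0.8907 − 0.9357 = -0.0450.

-0.045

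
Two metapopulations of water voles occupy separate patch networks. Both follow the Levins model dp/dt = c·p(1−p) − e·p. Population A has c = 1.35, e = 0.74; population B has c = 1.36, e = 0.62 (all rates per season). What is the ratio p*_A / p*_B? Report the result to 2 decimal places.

0.83

A: p*_A = 1 − 0.74/1.35 = 0.4519.
B: p*_B = 1 − 0.62/1.36 = 0.5441.
p*_A / p*_B = 0.4519/0.5441 = 0.8304.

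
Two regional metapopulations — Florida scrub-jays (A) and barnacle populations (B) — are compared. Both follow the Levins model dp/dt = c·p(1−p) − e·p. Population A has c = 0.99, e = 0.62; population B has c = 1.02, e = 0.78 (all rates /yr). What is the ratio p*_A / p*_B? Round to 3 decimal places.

1.588

A: p*_A = 1 − 0.62/0.99 = 0.3737.
B: p*_B = 1 − 0.78/1.02 = 0.2353.
p*_A / p*_B = 0.3737/0.2353 = 1.5884.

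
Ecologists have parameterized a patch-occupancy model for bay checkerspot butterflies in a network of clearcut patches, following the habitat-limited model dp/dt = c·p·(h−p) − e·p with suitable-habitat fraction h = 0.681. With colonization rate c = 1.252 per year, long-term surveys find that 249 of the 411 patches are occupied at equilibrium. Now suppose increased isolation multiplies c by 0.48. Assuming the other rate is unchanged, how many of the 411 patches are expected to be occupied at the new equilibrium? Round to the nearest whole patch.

216

Observed p* = 249/411 = 0.60584.
Balance c(h−p*) = e gives e = 1.252×(0.681 − 0.60584) = 0.09410.
New p* = 0.681 − e/c = 0.681 − 0.09410/0.60096 = 0.52442.
Expected occupied = 411 × 0.52442 = 215.54 ≈ 216.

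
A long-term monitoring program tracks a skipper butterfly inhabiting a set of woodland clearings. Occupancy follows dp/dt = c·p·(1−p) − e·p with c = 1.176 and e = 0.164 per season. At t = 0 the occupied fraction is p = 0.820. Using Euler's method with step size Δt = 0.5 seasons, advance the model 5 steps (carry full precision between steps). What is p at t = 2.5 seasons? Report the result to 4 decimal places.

0.8592

Update rule: p ← p + [c·p·(1−p) − e·p]·Δt with Δt = 0.5.
t = 0.5: p = 0.82000 + (+0.01955) = 0.83955
t = 1: p = 0.83955 + (+0.01036) = 0.84991
t = 1.5: p = 0.84991 + (+0.00531) = 0.85523
t = 2: p = 0.85523 + (+0.00267) = 0.85790
t = 2.5: p = 0.85790 + (+0.00133) = 0.85923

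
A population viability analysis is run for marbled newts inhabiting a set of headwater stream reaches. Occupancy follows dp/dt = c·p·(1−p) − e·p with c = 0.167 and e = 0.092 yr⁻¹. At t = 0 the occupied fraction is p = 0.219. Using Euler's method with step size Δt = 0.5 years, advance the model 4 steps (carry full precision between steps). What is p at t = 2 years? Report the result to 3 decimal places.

Update rule: p ← p + [c·p·(1−p) − e·p]·Δt with Δt = 0.5.
step 1: Δp = +0.00421, p = 0.22321
step 2: Δp = +0.00421, p = 0.22742
step 3: Δp = +0.00421, p = 0.23163
step 4: Δp = +0.00421, p = 0.23583

0.236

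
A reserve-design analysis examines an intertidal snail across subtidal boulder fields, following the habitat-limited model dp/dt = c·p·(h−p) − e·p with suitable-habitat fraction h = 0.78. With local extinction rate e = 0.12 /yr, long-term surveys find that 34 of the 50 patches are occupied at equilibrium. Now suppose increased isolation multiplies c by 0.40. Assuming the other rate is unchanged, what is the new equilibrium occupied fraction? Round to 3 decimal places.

0.530

Observed p* = 34/50 = 0.68000.
Balance c(h−p*) = e gives c = e/(0.78 − 0.68000) = 0.12/0.10000 = 1.20000.
New p* = 0.78 − e/c = 0.78 − 0.12000/0.48000 = 0.53000.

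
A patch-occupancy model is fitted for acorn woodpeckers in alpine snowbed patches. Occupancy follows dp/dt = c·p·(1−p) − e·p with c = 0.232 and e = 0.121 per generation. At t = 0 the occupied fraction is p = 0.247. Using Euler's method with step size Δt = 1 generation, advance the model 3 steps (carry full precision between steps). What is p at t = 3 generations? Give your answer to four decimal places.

0.2864

Update rule: p ← p + [c·p·(1−p) − e·p]·Δt with Δt = 1.
step 1: Δp = +0.01326, p = 0.26026
step 2: Δp = +0.01317, p = 0.27344
step 3: Δp = +0.01301, p = 0.28644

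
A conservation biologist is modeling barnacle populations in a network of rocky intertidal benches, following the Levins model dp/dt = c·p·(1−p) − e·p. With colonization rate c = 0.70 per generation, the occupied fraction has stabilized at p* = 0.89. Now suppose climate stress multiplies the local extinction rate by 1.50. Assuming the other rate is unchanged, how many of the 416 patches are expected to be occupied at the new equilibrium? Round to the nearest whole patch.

Balance c(1−p*) = e gives e = 0.70×(1 − 0.89000) = 0.07700.
New p* = 1 − e/c = 1 − 0.11550/0.70000 = 0.83500.
Expected occupied = 416 × 0.83500 = 347.36 ≈ 347.

347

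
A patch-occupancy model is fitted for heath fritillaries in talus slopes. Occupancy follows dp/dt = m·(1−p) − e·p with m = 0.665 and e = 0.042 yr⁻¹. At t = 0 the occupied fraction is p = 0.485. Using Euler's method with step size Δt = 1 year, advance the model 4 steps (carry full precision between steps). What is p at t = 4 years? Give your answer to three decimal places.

Update rule: p ← p + [m·(1−p) − e·p]·Δt with Δt = 1.
t = 1: p = 0.48500 + (+0.32211) = 0.80710
t = 2: p = 0.80710 + (+0.09438) = 0.90148
t = 3: p = 0.90148 + (+0.02765) = 0.92913
t = 4: p = 0.92913 + (+0.00810) = 0.93724

0.937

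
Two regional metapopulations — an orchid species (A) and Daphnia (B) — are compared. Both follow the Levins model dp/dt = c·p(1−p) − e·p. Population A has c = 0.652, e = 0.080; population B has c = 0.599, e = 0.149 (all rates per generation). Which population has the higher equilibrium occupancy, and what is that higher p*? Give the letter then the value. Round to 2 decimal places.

A: p*_A = 1 − 0.080/0.652 = 0.8773.
B: p*_B = 1 − 0.149/0.599 = 0.7513.
A is higher at 0.8773.

A, 0.88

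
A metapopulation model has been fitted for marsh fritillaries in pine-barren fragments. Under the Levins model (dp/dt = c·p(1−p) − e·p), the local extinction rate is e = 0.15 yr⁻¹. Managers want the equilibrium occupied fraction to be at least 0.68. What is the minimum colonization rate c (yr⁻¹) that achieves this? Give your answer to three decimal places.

p* = 1 − e/c ≥ 0.68 requires e/c ≤ 0.3200, i.e. c ≥ e/0.3200.
c_min = 0.15/0.3200 = 0.4688.

0.469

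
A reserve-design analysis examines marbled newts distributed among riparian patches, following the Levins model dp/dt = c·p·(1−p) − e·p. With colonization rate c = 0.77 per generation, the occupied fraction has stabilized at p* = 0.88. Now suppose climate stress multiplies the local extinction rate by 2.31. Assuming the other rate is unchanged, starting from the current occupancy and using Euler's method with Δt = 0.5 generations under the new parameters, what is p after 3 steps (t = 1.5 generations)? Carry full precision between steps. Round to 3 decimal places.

Balance c(1−p*) = e gives e = 0.77×(1 − 0.88000) = 0.09240.
Starting from p₀ = 0.88000; update p ← p + (dp/dt)·Δt with the new parameters.
step 1: Δp = -0.05326, p = 0.82674
step 2: Δp = -0.03308, p = 0.79366
step 3: Δp = -0.02165, p = 0.77201

0.772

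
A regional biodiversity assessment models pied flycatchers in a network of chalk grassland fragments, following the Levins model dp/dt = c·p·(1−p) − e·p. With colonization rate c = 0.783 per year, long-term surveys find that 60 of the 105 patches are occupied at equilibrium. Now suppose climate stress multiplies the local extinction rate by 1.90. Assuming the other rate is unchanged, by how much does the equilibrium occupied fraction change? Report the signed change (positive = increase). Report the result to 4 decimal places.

Observed p* = 60/105 = 0.57143.
Balance c(1−p*) = e gives e = 0.783×(1 − 0.57143) = 0.33557.
New p* = 1 − e/c = 1 − 0.63758/0.78300 = 0.18572.
Δp* = 0.18572 − 0.57143 = -0.38571.

-0.3857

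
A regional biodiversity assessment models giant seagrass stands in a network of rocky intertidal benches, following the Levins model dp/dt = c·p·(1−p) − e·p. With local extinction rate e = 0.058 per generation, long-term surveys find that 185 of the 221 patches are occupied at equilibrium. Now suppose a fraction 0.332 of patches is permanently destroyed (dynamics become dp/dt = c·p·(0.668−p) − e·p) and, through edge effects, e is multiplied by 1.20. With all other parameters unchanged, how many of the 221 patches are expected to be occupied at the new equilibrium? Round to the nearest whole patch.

Observed p* = 185/221 = 0.83710.
Balance c(1−p*) = e gives c = e/(1 − 0.83710) = 0.058/0.16290 = 0.35605.
New p* = 0.668 − e/c = 0.668 − 0.06960/0.35605 = 0.47252.
Expected occupied = 221 × 0.47252 = 104.43 ≈ 104.

104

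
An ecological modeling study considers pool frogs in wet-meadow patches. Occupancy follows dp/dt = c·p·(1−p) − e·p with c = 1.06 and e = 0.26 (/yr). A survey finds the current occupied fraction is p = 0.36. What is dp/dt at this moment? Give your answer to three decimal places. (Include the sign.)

0.151

Colonization term: c·p·(1−p) = 1.06×0.36×0.6400 = 0.24422.
Extinction term: e·p = 0.09360.
dp/dt = 0.24422 − 0.09360 = 0.15062.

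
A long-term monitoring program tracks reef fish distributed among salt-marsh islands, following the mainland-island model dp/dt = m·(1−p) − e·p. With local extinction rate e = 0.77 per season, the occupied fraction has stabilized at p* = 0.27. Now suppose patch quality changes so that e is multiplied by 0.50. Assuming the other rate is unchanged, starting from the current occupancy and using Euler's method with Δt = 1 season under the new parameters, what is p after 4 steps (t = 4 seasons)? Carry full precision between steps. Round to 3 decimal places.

Balance m(1−p*) = e·p* gives m = e·p*/(1−p*) = 0.77×0.27000/0.73000 = 0.28479.
Starting from p₀ = 0.27000; update p ← p + (dp/dt)·Δt with the new parameters.
  1  |  dp/dt·Δt = +0.103950  |  p_1 = 0.373950
  2  |  dp/dt·Δt = +0.034325  |  p_2 = 0.408275
  3  |  dp/dt·Δt = +0.011334  |  p_3 = 0.419609
  4  |  dp/dt·Δt = +0.003743  |  p_4 = 0.423352

0.423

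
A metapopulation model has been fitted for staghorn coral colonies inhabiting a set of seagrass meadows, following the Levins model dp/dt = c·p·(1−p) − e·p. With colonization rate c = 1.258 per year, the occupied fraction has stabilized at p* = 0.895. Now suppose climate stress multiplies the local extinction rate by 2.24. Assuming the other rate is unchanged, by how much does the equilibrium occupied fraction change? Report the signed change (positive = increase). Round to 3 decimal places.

-0.130

Balance c(1−p*) = e gives e = 1.258×(1 − 0.89500) = 0.13209.
New p* = 1 − e/c = 1 − 0.29588/1.25800 = 0.76480.
Δp* = 0.76480 − 0.89500 = -0.13020.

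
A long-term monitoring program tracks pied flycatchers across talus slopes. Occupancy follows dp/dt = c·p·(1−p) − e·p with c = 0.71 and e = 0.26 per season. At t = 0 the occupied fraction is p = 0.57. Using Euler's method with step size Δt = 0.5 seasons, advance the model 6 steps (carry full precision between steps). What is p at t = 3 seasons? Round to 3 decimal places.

0.618

Update rule: p ← p + [c·p·(1−p) − e·p]·Δt with Δt = 0.5.
step 1: Δp = +0.01291, p = 0.58291
step 2: Δp = +0.01053, p = 0.59344
step 3: Δp = +0.00850, p = 0.60194
step 4: Δp = +0.00681, p = 0.60875
step 5: Δp = +0.00541, p = 0.61417
step 6: Δp = +0.00428, p = 0.61845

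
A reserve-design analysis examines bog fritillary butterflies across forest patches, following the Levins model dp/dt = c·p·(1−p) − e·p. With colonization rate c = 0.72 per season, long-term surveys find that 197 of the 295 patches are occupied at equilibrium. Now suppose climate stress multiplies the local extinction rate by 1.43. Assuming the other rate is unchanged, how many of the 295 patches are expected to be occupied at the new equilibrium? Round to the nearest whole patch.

Observed p* = 197/295 = 0.66780.
Balance c(1−p*) = e gives e = 0.72×(1 − 0.66780) = 0.23918.
New p* = 1 − e/c = 1 − 0.34203/0.72000 = 0.52496.
Expected occupied = 295 × 0.52496 = 154.86 ≈ 155.

155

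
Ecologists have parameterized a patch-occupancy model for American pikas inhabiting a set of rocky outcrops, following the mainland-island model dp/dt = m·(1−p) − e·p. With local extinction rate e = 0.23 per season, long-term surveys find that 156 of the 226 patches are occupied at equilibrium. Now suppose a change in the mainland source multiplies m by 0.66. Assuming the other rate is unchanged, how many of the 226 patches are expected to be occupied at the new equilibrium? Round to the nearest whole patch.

Observed p* = 156/226 = 0.69027.
Balance m(1−p*) = e·p* gives m = e·p*/(1−p*) = 0.23×0.69027/0.30973 = 0.51258.
New p* = m/(m+e) = 0.33830/(0.33830+0.23000) = 0.59528.
Expected occupied = 226 × 0.59528 = 134.53 ≈ 135.

135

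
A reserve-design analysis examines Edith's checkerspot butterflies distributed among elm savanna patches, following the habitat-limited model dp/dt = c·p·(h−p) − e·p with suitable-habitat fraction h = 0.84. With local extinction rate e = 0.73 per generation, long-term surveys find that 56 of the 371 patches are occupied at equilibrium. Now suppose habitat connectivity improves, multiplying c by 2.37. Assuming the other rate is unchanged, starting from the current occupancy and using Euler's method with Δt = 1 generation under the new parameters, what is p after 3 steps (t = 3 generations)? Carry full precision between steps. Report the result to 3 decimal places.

Observed p* = 56/371 = 0.15094.
Balance c(h−p*) = e gives c = e/(0.84 − 0.15094) = 0.73/0.68906 = 1.05942.
Starting from p₀ = 0.15094; update p ← p + (dp/dt)·Δt with the new parameters.
  1  |  dp/dt·Δt = +0.150958  |  p_1 = 0.301902
  2  |  dp/dt·Δt = +0.187502  |  p_2 = 0.489404
  3  |  dp/dt·Δt = +0.073550  |  p_3 = 0.562954

0.563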